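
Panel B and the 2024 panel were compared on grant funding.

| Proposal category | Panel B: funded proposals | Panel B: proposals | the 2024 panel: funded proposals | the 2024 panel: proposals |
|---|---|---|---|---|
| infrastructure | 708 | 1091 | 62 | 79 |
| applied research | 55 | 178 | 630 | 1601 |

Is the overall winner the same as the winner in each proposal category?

No

Infrastructure: Panel B 708/1091 = 64.9%, the 2024 panel 62/79 = 78.5% → the 2024 panel
Applied research: Panel B 55/178 = 30.9%, the 2024 panel 630/1601 = 39.4% → the 2024 panel
Overall: Panel B 763/1269 = 60.1%, the 2024 panel 692/1680 = 41.2% → Panel B
The 2024 panel wins each proposal group but Panel B wins overall — the comparison reverses. The 2024 panel's proposals skew toward applied research, which has a lower base rate.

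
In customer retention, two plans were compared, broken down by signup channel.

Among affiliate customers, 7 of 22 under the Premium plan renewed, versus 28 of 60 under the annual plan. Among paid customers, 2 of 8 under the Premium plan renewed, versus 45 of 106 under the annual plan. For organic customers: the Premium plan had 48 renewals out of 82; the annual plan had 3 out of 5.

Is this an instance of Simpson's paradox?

Affiliate: the Premium plan 7/22 = 31.8%, the annual plan 28/60 = 46.7% → the annual plan
Paid: the Premium plan 2/8 = 25.0%, the annual plan 45/106 = 42.5% → the annual plan
Organic: the Premium plan 48/82 = 58.5%, the annual plan 3/5 = 60.0% → the annual plan
Overall: the Premium plan 57/112 = 50.9%, the annual plan 76/171 = 44.4% → the Premium plan
The annual plan wins each signup group but the Premium plan wins overall — the comparison reverses. The annual plan's customers skew toward paid, which has a lower base rate.

Yes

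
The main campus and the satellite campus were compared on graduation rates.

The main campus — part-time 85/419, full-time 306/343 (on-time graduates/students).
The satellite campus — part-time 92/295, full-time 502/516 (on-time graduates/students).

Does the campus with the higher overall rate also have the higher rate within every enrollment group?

Yes

Part-time: the main campus 85/419 = 20.3%, the satellite campus 92/295 = 31.2% → the satellite campus
Full-time: the main campus 306/343 = 89.2%, the satellite campus 502/516 = 97.3% → the satellite campus
Overall: the main campus 391/762 = 51.3%, the satellite campus 594/811 = 73.2% → the satellite campus
The satellite campus wins overall and in every enrollment group — no reversal.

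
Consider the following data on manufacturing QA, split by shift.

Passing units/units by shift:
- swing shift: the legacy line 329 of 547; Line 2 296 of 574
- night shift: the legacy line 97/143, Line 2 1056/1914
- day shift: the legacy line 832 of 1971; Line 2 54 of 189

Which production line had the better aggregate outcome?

Line 2

Swing shift: the legacy line 329/547 = 60.1%, Line 2 296/574 = 51.6% → the legacy line
Night shift: the legacy line 97/143 = 67.8%, Line 2 1056/1914 = 55.2% → the legacy line
Day shift: the legacy line 832/1971 = 42.2%, Line 2 54/189 = 28.6% → the legacy line
Overall: the legacy line 1258/2661 = 47.3%, Line 2 1406/2677 = 52.5% → Line 2
(The legacy line wins every shift group but Line 2 wins overall — the legacy line's units skew toward the low-rate day shift group.)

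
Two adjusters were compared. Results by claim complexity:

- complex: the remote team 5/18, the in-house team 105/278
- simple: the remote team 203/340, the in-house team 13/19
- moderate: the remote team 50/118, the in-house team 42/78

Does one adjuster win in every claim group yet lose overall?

Yes

Complex: the remote team 5/18 = 27.8%, the in-house team 105/278 = 37.8% → the in-house team
Simple: the remote team 203/340 = 59.7%, the in-house team 13/19 = 68.4% → the in-house team
Moderate: the remote team 50/118 = 42.4%, the in-house team 42/78 = 53.8% → the in-house team
Overall: the remote team 258/476 = 54.2%, the in-house team 160/375 = 42.7% → the remote team
The in-house team wins each claim group but the remote team wins overall — the comparison reverses. The in-house team's claims skew toward complex, which has a lower base rate.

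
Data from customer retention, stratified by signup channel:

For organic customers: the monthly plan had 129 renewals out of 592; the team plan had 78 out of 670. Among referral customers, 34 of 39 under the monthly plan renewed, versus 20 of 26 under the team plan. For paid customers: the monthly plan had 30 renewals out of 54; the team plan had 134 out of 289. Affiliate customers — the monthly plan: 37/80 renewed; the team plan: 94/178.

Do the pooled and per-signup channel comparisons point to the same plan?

No

Organic: the monthly plan 129/592 = 21.8%, the team plan 78/670 = 11.6% → the monthly plan
Referral: the monthly plan 34/39 = 87.2%, the team plan 20/26 = 76.9% → the monthly plan
Paid: the monthly plan 30/54 = 55.6%, the team plan 134/289 = 46.4% → the monthly plan
Affiliate: the monthly plan 37/80 = 46.2%, the team plan 94/178 = 52.8% → the team plan
Overall: the monthly plan 230/765 = 30.1%, the team plan 326/1163 = 28.0% → the monthly plan
Neither sweeps: the monthly plan wins 3 of 4 groups, the team plan wins 1. The monthly plan wins overall but not every group — no Simpson reversal.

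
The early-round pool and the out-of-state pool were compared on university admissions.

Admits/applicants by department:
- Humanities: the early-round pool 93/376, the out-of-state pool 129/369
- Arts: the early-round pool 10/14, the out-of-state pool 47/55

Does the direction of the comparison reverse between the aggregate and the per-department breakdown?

Humanities: the early-round pool 93/376 = 24.7%, the out-of-state pool 129/369 = 35.0% → the out-of-state pool
Arts: the early-round pool 10/14 = 71.4%, the out-of-state pool 47/55 = 85.5% → the out-of-state pool
Overall: the early-round pool 103/390 = 26.4%, the out-of-state pool 176/424 = 41.5% → the out-of-state pool
The out-of-state pool wins overall and in every department group — no reversal.

No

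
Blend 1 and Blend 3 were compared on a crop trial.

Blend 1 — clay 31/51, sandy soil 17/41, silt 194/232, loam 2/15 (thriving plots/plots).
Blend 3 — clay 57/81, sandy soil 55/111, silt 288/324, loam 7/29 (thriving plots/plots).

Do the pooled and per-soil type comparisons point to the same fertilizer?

Yes

Clay: Blend 1 31/51 = 60.8%, Blend 3 57/81 = 70.4% → Blend 3
Sandy soil: Blend 1 17/41 = 41.5%, Blend 3 55/111 = 49.5% → Blend 3
Silt: Blend 1 194/232 = 83.6%, Blend 3 288/324 = 88.9% → Blend 3
Loam: Blend 1 2/15 = 13.3%, Blend 3 7/29 = 24.1% → Blend 3
Overall: Blend 1 244/339 = 72.0%, Blend 3 407/545 = 74.7% → Blend 3
Blend 3 wins overall and in every soil group — no reversal.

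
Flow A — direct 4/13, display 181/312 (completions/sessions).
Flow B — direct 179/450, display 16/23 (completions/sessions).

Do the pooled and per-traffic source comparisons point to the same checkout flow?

Direct: Flow A 4/13 = 30.8%, Flow B 179/450 = 39.8% → Flow B
Display: Flow A 181/312 = 58.0%, Flow B 16/23 = 69.6% → Flow B
Overall: Flow A 185/325 = 56.9%, Flow B 195/473 = 41.2% → Flow A
Flow B wins each traffic group but Flow A wins overall — the comparison reverses. Flow B's sessions skew toward direct, which has a lower base rate.

No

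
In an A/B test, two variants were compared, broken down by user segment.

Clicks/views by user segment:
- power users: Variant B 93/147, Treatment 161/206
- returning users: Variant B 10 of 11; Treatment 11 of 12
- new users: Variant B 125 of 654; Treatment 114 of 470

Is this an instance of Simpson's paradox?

No

Power users: Variant B 93/147 = 63.3%, Treatment 161/206 = 78.2% → Treatment
Returning users: Variant B 10/11 = 90.9%, Treatment 11/12 = 91.7% → Treatment
New users: Variant B 125/654 = 19.1%, Treatment 114/470 = 24.3% → Treatment
Overall: Variant B 228/812 = 28.1%, Treatment 286/688 = 41.6% → Treatment
Treatment wins overall and in every user group — no reversal.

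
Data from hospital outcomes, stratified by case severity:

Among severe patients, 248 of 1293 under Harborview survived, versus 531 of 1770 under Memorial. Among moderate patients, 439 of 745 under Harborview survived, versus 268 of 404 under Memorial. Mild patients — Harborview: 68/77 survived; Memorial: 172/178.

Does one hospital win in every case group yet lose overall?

No

Severe: Harborview 248/1293 = 19.2%, Memorial 531/1770 = 30.0% → Memorial
Moderate: Harborview 439/745 = 58.9%, Memorial 268/404 = 66.3% → Memorial
Mild: Harborview 68/77 = 88.3%, Memorial 172/178 = 96.6% → Memorial
Overall: Harborview 755/2115 = 35.7%, Memorial 971/2352 = 41.3% → Memorial
Memorial wins overall and in every case group — no reversal.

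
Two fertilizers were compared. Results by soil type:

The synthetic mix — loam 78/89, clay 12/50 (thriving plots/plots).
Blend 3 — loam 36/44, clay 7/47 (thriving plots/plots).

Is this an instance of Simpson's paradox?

No

Loam: the synthetic mix 78/89 = 87.6%, Blend 3 36/44 = 81.8% → the synthetic mix
Clay: the synthetic mix 12/50 = 24.0%, Blend 3 7/47 = 14.9% → the synthetic mix
Overall: the synthetic mix 90/139 = 64.7%, Blend 3 43/91 = 47.3% → the synthetic mix
The synthetic mix wins overall and in every soil group — no reversal.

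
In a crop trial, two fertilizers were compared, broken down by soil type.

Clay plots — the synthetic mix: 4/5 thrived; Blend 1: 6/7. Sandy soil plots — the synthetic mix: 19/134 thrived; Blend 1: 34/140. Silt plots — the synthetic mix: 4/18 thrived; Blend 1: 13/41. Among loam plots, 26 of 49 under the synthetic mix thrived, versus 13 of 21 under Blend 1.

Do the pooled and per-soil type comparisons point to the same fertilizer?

Yes

Clay: the synthetic mix 4/5 = 80.0%, Blend 1 6/7 = 85.7% → Blend 1
Sandy soil: the synthetic mix 19/134 = 14.2%, Blend 1 34/140 = 24.3% → Blend 1
Silt: the synthetic mix 4/18 = 22.2%, Blend 1 13/41 = 31.7% → Blend 1
Loam: the synthetic mix 26/49 = 53.1%, Blend 1 13/21 = 61.9% → Blend 1
Overall: the synthetic mix 53/206 = 25.7%, Blend 1 66/209 = 31.6% → Blend 1
Blend 1 wins overall and in every soil group — no reversal.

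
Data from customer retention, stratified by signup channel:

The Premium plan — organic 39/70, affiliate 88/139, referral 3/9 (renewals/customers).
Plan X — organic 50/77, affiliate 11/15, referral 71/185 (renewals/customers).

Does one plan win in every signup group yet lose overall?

Yes

Organic: the Premium plan 39/70 = 55.7%, Plan X 50/77 = 64.9% → Plan X
Affiliate: the Premium plan 88/139 = 63.3%, Plan X 11/15 = 73.3% → Plan X
Referral: the Premium plan 3/9 = 33.3%, Plan X 71/185 = 38.4% → Plan X
Overall: the Premium plan 130/218 = 59.6%, Plan X 132/277 = 47.7% → the Premium plan
Plan X wins each signup group but the Premium plan wins overall — the comparison reverses. Plan X's customers skew toward referral, which has a lower base rate.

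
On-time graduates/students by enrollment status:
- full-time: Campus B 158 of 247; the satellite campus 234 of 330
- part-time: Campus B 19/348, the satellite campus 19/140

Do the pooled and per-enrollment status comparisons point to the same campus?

Full-time: Campus B 158/247 = 64.0%, the satellite campus 234/330 = 70.9% → the satellite campus
Part-time: Campus B 19/348 = 5.5%, the satellite campus 19/140 = 13.6% → the satellite campus
Overall: Campus B 177/595 = 29.7%, the satellite campus 253/470 = 53.8% → the satellite campus
The satellite campus wins overall and in every enrollment group — no reversal.

Yes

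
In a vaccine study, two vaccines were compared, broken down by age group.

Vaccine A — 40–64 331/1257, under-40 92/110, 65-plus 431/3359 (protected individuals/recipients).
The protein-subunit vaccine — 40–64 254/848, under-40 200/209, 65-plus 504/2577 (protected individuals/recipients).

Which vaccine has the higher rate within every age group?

40–64: Vaccine A 331/1257 = 26.3%, the protein-subunit vaccine 254/848 = 30.0% → the protein-subunit vaccine
Under-40: Vaccine A 92/110 = 83.6%, the protein-subunit vaccine 200/209 = 95.7% → the protein-subunit vaccine
65-plus: Vaccine A 431/3359 = 12.8%, the protein-subunit vaccine 504/2577 = 19.6% → the protein-subunit vaccine
The protein-subunit vaccine has the higher rate in all 3 groups.

the protein-subunit vaccine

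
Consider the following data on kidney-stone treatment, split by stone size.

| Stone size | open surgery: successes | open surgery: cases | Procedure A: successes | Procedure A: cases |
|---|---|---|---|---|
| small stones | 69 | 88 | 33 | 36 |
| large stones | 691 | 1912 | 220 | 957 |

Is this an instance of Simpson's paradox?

Small stones: open surgery 69/88 = 78.4%, Procedure A 33/36 = 91.7% → Procedure A
Large stones: open surgery 691/1912 = 36.1%, Procedure A 220/957 = 23.0% → open surgery
Overall: open surgery 760/2000 = 38.0%, Procedure A 253/993 = 25.5% → open surgery
Neither sweeps: open surgery wins 1 of 2 groups, Procedure A wins 1. Open surgery wins overall but not every group — no Simpson reversal.

No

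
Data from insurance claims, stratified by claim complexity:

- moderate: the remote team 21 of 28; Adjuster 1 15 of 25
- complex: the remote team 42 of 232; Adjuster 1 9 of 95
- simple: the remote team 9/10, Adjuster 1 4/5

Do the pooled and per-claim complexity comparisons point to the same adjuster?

Moderate: the remote team 21/28 = 75.0%, Adjuster 1 15/25 = 60.0% → the remote team
Complex: the remote team 42/232 = 18.1%, Adjuster 1 9/95 = 9.5% → the remote team
Simple: the remote team 9/10 = 90.0%, Adjuster 1 4/5 = 80.0% → the remote team
Overall: the remote team 72/270 = 26.7%, Adjuster 1 28/125 = 22.4% → the remote team
The remote team wins overall and in every claim group — no reversal.

Yes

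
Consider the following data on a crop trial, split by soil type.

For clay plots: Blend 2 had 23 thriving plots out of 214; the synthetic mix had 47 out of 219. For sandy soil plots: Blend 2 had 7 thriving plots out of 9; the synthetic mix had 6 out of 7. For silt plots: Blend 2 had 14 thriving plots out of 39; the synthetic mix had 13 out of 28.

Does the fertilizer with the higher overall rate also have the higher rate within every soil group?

Yes

Clay: Blend 2 23/214 = 10.7%, the synthetic mix 47/219 = 21.5% → the synthetic mix
Sandy soil: Blend 2 7/9 = 77.8%, the synthetic mix 6/7 = 85.7% → the synthetic mix
Silt: Blend 2 14/39 = 35.9%, the synthetic mix 13/28 = 46.4% → the synthetic mix
Overall: Blend 2 44/262 = 16.8%, the synthetic mix 66/254 = 26.0% → the synthetic mix
The synthetic mix wins overall and in every soil group — no reversal.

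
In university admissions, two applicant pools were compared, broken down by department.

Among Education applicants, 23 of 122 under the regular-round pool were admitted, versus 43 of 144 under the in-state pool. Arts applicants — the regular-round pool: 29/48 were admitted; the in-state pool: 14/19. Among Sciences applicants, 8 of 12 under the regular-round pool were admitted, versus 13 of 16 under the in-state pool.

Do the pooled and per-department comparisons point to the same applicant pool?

Yes

Education: the regular-round pool 23/122 = 18.9%, the in-state pool 43/144 = 29.9% → the in-state pool
Arts: the regular-round pool 29/48 = 60.4%, the in-state pool 14/19 = 73.7% → the in-state pool
Sciences: the regular-round pool 8/12 = 66.7%, the in-state pool 13/16 = 81.2% → the in-state pool
Overall: the regular-round pool 60/182 = 33.0%, the in-state pool 70/179 = 39.1% → the in-state pool
The in-state pool wins overall and in every department group — no reversal.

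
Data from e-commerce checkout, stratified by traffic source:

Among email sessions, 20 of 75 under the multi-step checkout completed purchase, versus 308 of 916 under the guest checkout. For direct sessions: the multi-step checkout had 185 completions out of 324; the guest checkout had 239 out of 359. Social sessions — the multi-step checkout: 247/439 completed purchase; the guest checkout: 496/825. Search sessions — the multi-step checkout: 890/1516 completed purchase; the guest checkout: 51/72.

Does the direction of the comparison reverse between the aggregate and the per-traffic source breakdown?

Yes

Email: the multi-step checkout 20/75 = 26.7%, the guest checkout 308/916 = 33.6% → the guest checkout
Direct: the multi-step checkout 185/324 = 57.1%, the guest checkout 239/359 = 66.6% → the guest checkout
Social: the multi-step checkout 247/439 = 56.3%, the guest checkout 496/825 = 60.1% → the guest checkout
Search: the multi-step checkout 890/1516 = 58.7%, the guest checkout 51/72 = 70.8% → the guest checkout
Overall: the multi-step checkout 1342/2354 = 57.0%, the guest checkout 1094/2172 = 50.4% → the multi-step checkout
The guest checkout wins each traffic group but the multi-step checkout wins overall — the comparison reverses. The guest checkout's sessions skew toward email, which has a lower base rate.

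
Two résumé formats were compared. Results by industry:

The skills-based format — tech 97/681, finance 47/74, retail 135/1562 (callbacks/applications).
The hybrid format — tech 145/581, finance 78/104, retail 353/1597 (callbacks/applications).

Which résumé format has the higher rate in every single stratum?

Tech: the skills-based format 97/681 = 14.2%, the hybrid format 145/581 = 25.0% → the hybrid format
Finance: the skills-based format 47/74 = 63.5%, the hybrid format 78/104 = 75.0% → the hybrid format
Retail: the skills-based format 135/1562 = 8.6%, the hybrid format 353/1597 = 22.1% → the hybrid format
The hybrid format has the higher rate in all 3 groups.

the hybrid format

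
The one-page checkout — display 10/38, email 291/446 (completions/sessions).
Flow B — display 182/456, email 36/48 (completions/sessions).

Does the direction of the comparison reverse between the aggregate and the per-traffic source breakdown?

Yes

Display: the one-page checkout 10/38 = 26.3%, Flow B 182/456 = 39.9% → Flow B
Email: the one-page checkout 291/446 = 65.2%, Flow B 36/48 = 75.0% → Flow B
Overall: the one-page checkout 301/484 = 62.2%, Flow B 218/504 = 43.3% → the one-page checkout
Flow B wins each traffic group but the one-page checkout wins overall — the comparison reverses. Flow B's sessions skew toward display, which has a lower base rate.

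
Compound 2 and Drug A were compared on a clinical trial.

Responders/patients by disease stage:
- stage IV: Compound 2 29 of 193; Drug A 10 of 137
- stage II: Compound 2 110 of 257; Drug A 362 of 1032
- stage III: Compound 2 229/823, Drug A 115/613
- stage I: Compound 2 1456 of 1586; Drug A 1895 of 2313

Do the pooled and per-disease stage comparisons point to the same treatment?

Yes

Stage IV: Compound 2 29/193 = 15.0%, Drug A 10/137 = 7.3% → Compound 2
Stage II: Compound 2 110/257 = 42.8%, Drug A 362/1032 = 35.1% → Compound 2
Stage III: Compound 2 229/823 = 27.8%, Drug A 115/613 = 18.8% → Compound 2
Stage I: Compound 2 1456/1586 = 91.8%, Drug A 1895/2313 = 81.9% → Compound 2
Overall: Compound 2 1824/2859 = 63.8%, Drug A 2382/4095 = 58.2% → Compound 2
Compound 2 wins overall and in every disease group — no reversal.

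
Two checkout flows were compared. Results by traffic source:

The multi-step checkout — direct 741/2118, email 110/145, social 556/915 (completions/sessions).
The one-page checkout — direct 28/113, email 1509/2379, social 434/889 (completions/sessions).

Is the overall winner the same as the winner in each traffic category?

No

Direct: the multi-step checkout 741/2118 = 35.0%, the one-page checkout 28/113 = 24.8% → the multi-step checkout
Email: the multi-step checkout 110/145 = 75.9%, the one-page checkout 1509/2379 = 63.4% → the multi-step checkout
Social: the multi-step checkout 556/915 = 60.8%, the one-page checkout 434/889 = 48.8% → the multi-step checkout
Overall: the multi-step checkout 1407/3178 = 44.3%, the one-page checkout 1971/3381 = 58.3% → the one-page checkout
The multi-step checkout wins each traffic group but the one-page checkout wins overall — the comparison reverses. The multi-step checkout's sessions skew toward direct, which has a lower base rate.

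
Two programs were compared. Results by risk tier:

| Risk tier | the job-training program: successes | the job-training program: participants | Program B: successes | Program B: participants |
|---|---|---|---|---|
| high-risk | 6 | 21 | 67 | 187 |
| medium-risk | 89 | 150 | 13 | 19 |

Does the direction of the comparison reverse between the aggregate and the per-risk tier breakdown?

Yes

High-risk: the job-training program 6/21 = 28.6%, Program B 67/187 = 35.8% → Program B
Medium-risk: the job-training program 89/150 = 59.3%, Program B 13/19 = 68.4% → Program B
Overall: the job-training program 95/171 = 55.6%, Program B 80/206 = 38.8% → the job-training program
Program B wins each risk group but the job-training program wins overall — the comparison reverses. Program B's participants skew toward high-risk, which has a lower base rate.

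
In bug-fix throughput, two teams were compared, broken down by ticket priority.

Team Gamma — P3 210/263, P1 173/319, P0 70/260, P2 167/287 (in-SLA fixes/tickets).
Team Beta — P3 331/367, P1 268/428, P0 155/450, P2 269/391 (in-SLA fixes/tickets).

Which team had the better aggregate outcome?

P3: Team Gamma 210/263 = 79.8%, Team Beta 331/367 = 90.2% → Team Beta
P1: Team Gamma 173/319 = 54.2%, Team Beta 268/428 = 62.6% → Team Beta
P0: Team Gamma 70/260 = 26.9%, Team Beta 155/450 = 34.4% → Team Beta
P2: Team Gamma 167/287 = 58.2%, Team Beta 269/391 = 68.8% → Team Beta
Overall: Team Gamma 620/1129 = 54.9%, Team Beta 1023/1636 = 62.5% → Team Beta

Team Beta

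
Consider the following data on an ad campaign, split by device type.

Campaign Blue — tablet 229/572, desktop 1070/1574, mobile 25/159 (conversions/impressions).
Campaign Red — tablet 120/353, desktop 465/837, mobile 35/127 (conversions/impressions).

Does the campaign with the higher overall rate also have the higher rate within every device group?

Tablet: Campaign Blue 229/572 = 40.0%, Campaign Red 120/353 = 34.0% → Campaign Blue
Desktop: Campaign Blue 1070/1574 = 68.0%, Campaign Red 465/837 = 55.6% → Campaign Blue
Mobile: Campaign Blue 25/159 = 15.7%, Campaign Red 35/127 = 27.6% → Campaign Red
Overall: Campaign Blue 1324/2305 = 57.4%, Campaign Red 620/1317 = 47.1% → Campaign Blue
Neither sweeps: Campaign Blue wins 2 of 3 groups, Campaign Red wins 1. Campaign Blue wins overall but not every group — no Simpson reversal.

No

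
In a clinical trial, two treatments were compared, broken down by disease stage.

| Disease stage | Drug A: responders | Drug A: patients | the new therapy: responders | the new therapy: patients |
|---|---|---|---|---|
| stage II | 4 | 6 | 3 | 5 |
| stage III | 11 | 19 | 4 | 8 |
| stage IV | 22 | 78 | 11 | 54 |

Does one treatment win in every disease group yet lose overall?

No

Stage II: Drug A 4/6 = 66.7%, the new therapy 3/5 = 60.0% → Drug A
Stage III: Drug A 11/19 = 57.9%, the new therapy 4/8 = 50.0% → Drug A
Stage IV: Drug A 22/78 = 28.2%, the new therapy 11/54 = 20.4% → Drug A
Overall: Drug A 37/103 = 35.9%, the new therapy 18/67 = 26.9% → Drug A
Drug A wins overall and in every disease group — no reversal.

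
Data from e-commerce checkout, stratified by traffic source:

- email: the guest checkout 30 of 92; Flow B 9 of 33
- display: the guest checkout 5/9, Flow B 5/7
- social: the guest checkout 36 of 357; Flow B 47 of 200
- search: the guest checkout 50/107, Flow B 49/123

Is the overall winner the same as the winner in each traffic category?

Email: the guest checkout 30/92 = 32.6%, Flow B 9/33 = 27.3% → the guest checkout
Display: the guest checkout 5/9 = 55.6%, Flow B 5/7 = 71.4% → Flow B
Social: the guest checkout 36/357 = 10.1%, Flow B 47/200 = 23.5% → Flow B
Search: the guest checkout 50/107 = 46.7%, Flow B 49/123 = 39.8% → the guest checkout
Overall: the guest checkout 121/565 = 21.4%, Flow B 110/363 = 30.3% → Flow B
Neither sweeps: the guest checkout wins 2 of 4 groups, Flow B wins 2. Flow B wins overall but not every group — no Simpson reversal.

No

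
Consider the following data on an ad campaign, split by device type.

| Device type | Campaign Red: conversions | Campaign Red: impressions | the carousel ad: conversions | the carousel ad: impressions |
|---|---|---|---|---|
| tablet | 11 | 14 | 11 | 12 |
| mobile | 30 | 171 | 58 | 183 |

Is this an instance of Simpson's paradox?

No

Tablet: Campaign Red 11/14 = 78.6%, the carousel ad 11/12 = 91.7% → the carousel ad
Mobile: Campaign Red 30/171 = 17.5%, the carousel ad 58/183 = 31.7% → the carousel ad
Overall: Campaign Red 41/185 = 22.2%, the carousel ad 69/195 = 35.4% → the carousel ad
The carousel ad wins overall and in every device group — no reversal.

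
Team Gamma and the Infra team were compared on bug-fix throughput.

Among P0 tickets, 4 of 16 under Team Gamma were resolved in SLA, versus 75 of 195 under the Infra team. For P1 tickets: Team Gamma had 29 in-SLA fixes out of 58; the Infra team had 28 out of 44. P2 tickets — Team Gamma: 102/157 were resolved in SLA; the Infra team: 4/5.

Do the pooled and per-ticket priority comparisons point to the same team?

No

P0: Team Gamma 4/16 = 25.0%, the Infra team 75/195 = 38.5% → the Infra team
P1: Team Gamma 29/58 = 50.0%, the Infra team 28/44 = 63.6% → the Infra team
P2: Team Gamma 102/157 = 65.0%, the Infra team 4/5 = 80.0% → the Infra team
Overall: Team Gamma 135/231 = 58.4%, the Infra team 107/244 = 43.9% → Team Gamma
The Infra team wins each ticket group but Team Gamma wins overall — the comparison reverses. The Infra team's tickets skew toward P0, which has a lower base rate.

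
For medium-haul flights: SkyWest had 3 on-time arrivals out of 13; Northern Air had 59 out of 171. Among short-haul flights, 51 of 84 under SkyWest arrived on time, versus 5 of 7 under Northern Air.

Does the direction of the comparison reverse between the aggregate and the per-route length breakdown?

Medium-haul: SkyWest 3/13 = 23.1%, Northern Air 59/171 = 34.5% → Northern Air
Short-haul: SkyWest 51/84 = 60.7%, Northern Air 5/7 = 71.4% → Northern Air
Overall: SkyWest 54/97 = 55.7%, Northern Air 64/178 = 36.0% → SkyWest
Northern Air wins each route group but SkyWest wins overall — the comparison reverses. Northern Air's flights skew toward medium-haul, which has a lower base rate.

Yes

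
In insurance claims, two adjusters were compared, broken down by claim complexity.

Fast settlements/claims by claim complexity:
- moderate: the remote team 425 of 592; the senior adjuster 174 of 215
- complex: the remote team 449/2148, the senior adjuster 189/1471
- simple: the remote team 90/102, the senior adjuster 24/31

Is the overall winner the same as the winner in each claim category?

Moderate: the remote team 425/592 = 71.8%, the senior adjuster 174/215 = 80.9% → the senior adjuster
Complex: the remote team 449/2148 = 20.9%, the senior adjuster 189/1471 = 12.8% → the remote team
Simple: the remote team 90/102 = 88.2%, the senior adjuster 24/31 = 77.4% → the remote team
Overall: the remote team 964/2842 = 33.9%, the senior adjuster 387/1717 = 22.5% → the remote team
Neither sweeps: the remote team wins 2 of 3 groups, the senior adjuster wins 1. The remote team wins overall but not every group — no Simpson reversal.

No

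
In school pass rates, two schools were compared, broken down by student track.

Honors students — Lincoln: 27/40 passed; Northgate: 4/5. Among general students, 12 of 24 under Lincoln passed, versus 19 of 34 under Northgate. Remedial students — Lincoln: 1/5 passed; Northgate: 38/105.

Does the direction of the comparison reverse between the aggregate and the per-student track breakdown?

Yes

Honors: Lincoln 27/40 = 67.5%, Northgate 4/5 = 80.0% → Northgate
General: Lincoln 12/24 = 50.0%, Northgate 19/34 = 55.9% → Northgate
Remedial: Lincoln 1/5 = 20.0%, Northgate 38/105 = 36.2% → Northgate
Overall: Lincoln 40/69 = 58.0%, Northgate 61/144 = 42.4% → Lincoln
Northgate wins each student group but Lincoln wins overall — the comparison reverses. Northgate's students skew toward remedial, which has a lower base rate.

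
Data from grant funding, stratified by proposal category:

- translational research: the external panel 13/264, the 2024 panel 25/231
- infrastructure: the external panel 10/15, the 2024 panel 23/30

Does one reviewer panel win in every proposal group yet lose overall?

Translational research: the external panel 13/264 = 4.9%, the 2024 panel 25/231 = 10.8% → the 2024 panel
Infrastructure: the external panel 10/15 = 66.7%, the 2024 panel 23/30 = 76.7% → the 2024 panel
Overall: the external panel 23/279 = 8.2%, the 2024 panel 48/261 = 18.4% → the 2024 panel
The 2024 panel wins overall and in every proposal group — no reversal.

No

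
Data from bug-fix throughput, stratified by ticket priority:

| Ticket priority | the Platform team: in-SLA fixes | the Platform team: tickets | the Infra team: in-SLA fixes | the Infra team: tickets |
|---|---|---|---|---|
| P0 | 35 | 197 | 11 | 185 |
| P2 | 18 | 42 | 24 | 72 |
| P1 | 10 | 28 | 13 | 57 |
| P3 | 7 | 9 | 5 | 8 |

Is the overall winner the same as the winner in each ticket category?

P0: the Platform team 35/197 = 17.8%, the Infra team 11/185 = 5.9% → the Platform team
P2: the Platform team 18/42 = 42.9%, the Infra team 24/72 = 33.3% → the Platform team
P1: the Platform team 10/28 = 35.7%, the Infra team 13/57 = 22.8% → the Platform team
P3: the Platform team 7/9 = 77.8%, the Infra team 5/8 = 62.5% → the Platform team
Overall: the Platform team 70/276 = 25.4%, the Infra team 53/322 = 16.5% → the Platform team
The Platform team wins overall and in every ticket group — no reversal.

Yes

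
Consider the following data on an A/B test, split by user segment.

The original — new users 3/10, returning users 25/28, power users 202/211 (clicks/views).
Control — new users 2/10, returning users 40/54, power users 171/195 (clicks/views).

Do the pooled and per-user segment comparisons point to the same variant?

Yes

New users: the original 3/10 = 30.0%, Control 2/10 = 20.0% → the original
Returning users: the original 25/28 = 89.3%, Control 40/54 = 74.1% → the original
Power users: the original 202/211 = 95.7%, Control 171/195 = 87.7% → the original
Overall: the original 230/249 = 92.4%, Control 213/259 = 82.2% → the original
The original wins overall and in every user group — no reversal.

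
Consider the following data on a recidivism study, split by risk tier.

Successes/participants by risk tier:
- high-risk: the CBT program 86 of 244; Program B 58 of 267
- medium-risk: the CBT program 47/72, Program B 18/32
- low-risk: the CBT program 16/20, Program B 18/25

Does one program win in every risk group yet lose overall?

High-risk: the CBT program 86/244 = 35.2%, Program B 58/267 = 21.7% → the CBT program
Medium-risk: the CBT program 47/72 = 65.3%, Program B 18/32 = 56.2% → the CBT program
Low-risk: the CBT program 16/20 = 80.0%, Program B 18/25 = 72.0% → the CBT program
Overall: the CBT program 149/336 = 44.3%, Program B 94/324 = 29.0% → the CBT program
The CBT program wins overall and in every risk group — no reversal.

No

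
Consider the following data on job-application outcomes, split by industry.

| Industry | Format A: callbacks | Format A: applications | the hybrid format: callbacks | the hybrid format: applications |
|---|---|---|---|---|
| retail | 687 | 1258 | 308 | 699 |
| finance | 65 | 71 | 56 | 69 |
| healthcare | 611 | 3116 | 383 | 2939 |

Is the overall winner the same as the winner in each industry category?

Yes

Retail: Format A 687/1258 = 54.6%, the hybrid format 308/699 = 44.1% → Format A
Finance: Format A 65/71 = 91.5%, the hybrid format 56/69 = 81.2% → Format A
Healthcare: Format A 611/3116 = 19.6%, the hybrid format 383/2939 = 13.0% → Format A
Overall: Format A 1363/4445 = 30.7%, the hybrid format 747/3707 = 20.2% → Format A
Format A wins overall and in every industry group — no reversal.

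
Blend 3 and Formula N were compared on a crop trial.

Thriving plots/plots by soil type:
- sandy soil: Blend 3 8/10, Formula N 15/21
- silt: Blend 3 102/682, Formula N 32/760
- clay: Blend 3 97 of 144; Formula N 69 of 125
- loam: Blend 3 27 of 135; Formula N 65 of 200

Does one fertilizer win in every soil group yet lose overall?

No

Sandy soil: Blend 3 8/10 = 80.0%, Formula N 15/21 = 71.4% → Blend 3
Silt: Blend 3 102/682 = 15.0%, Formula N 32/760 = 4.2% → Blend 3
Clay: Blend 3 97/144 = 67.4%, Formula N 69/125 = 55.2% → Blend 3
Loam: Blend 3 27/135 = 20.0%, Formula N 65/200 = 32.5% → Formula N
Overall: Blend 3 234/971 = 24.1%, Formula N 181/1106 = 16.4% → Blend 3
Neither sweeps: Blend 3 wins 3 of 4 groups, Formula N wins 1. Blend 3 wins overall but not every group — no Simpson reversal.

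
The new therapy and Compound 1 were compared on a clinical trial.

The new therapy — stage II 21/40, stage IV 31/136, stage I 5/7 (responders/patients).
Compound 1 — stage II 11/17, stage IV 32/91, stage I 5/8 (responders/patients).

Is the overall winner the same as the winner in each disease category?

Stage II: the new therapy 21/40 = 52.5%, Compound 1 11/17 = 64.7% → Compound 1
Stage IV: the new therapy 31/136 = 22.8%, Compound 1 32/91 = 35.2% → Compound 1
Stage I: the new therapy 5/7 = 71.4%, Compound 1 5/8 = 62.5% → the new therapy
Overall: the new therapy 57/183 = 31.1%, Compound 1 48/116 = 41.4% → Compound 1
Neither sweeps: the new therapy wins 1 of 3 groups, Compound 1 wins 2. Compound 1 wins overall but not every group — no Simpson reversal.

No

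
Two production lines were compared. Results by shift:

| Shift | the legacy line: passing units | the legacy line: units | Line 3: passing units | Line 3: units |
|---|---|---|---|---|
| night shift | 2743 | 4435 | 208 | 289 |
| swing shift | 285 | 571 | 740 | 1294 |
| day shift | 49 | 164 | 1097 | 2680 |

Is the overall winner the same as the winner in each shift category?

Night shift: the legacy line 2743/4435 = 61.8%, Line 3 208/289 = 72.0% → Line 3
Swing shift: the legacy line 285/571 = 49.9%, Line 3 740/1294 = 57.2% → Line 3
Day shift: the legacy line 49/164 = 29.9%, Line 3 1097/2680 = 40.9% → Line 3
Overall: the legacy line 3077/5170 = 59.5%, Line 3 2045/4263 = 48.0% → the legacy line
Line 3 wins each shift group but the legacy line wins overall — the comparison reverses. Line 3's units skew toward day shift, which has a lower base rate.

No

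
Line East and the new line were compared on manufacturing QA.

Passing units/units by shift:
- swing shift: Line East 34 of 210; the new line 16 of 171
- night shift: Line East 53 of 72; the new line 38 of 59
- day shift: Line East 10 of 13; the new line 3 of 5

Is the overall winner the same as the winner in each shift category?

Swing shift: Line East 34/210 = 16.2%, the new line 16/171 = 9.4% → Line East
Night shift: Line East 53/72 = 73.6%, the new line 38/59 = 64.4% → Line East
Day shift: Line East 10/13 = 76.9%, the new line 3/5 = 60.0% → Line East
Overall: Line East 97/295 = 32.9%, the new line 57/235 = 24.3% → Line East
Line East wins overall and in every shift group — no reversal.

Yes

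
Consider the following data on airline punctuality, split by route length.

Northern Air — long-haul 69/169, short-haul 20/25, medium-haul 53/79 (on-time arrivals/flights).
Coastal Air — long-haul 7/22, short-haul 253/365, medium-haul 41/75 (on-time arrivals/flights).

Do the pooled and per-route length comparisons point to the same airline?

Long-haul: Northern Air 69/169 = 40.8%, Coastal Air 7/22 = 31.8% → Northern Air
Short-haul: Northern Air 20/25 = 80.0%, Coastal Air 253/365 = 69.3% → Northern Air
Medium-haul: Northern Air 53/79 = 67.1%, Coastal Air 41/75 = 54.7% → Northern Air
Overall: Northern Air 142/273 = 52.0%, Coastal Air 301/462 = 65.2% → Coastal Air
Northern Air wins each route group but Coastal Air wins overall — the comparison reverses. Northern Air's flights skew toward long-haul, which has a lower base rate.

No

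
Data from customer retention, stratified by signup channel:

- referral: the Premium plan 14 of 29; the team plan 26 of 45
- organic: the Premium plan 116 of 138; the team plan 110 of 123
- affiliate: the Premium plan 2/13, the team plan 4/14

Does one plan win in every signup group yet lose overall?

Referral: the Premium plan 14/29 = 48.3%, the team plan 26/45 = 57.8% → the team plan
Organic: the Premium plan 116/138 = 84.1%, the team plan 110/123 = 89.4% → the team plan
Affiliate: the Premium plan 2/13 = 15.4%, the team plan 4/14 = 28.6% → the team plan
Overall: the Premium plan 132/180 = 73.3%, the team plan 140/182 = 76.9% → the team plan
The team plan wins overall and in every signup group — no reversal.

No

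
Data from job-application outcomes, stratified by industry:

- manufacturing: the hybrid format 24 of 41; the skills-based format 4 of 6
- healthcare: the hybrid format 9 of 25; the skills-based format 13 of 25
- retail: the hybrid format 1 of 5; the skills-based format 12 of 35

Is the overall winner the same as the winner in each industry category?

Manufacturing: the hybrid format 24/41 = 58.5%, the skills-based format 4/6 = 66.7% → the skills-based format
Healthcare: the hybrid format 9/25 = 36.0%, the skills-based format 13/25 = 52.0% → the skills-based format
Retail: the hybrid format 1/5 = 20.0%, the skills-based format 12/35 = 34.3% → the skills-based format
Overall: the hybrid format 34/71 = 47.9%, the skills-based format 29/66 = 43.9% → the hybrid format
The skills-based format wins each industry group but the hybrid format wins overall — the comparison reverses. The skills-based format's applications skew toward retail, which has a lower base rate.

No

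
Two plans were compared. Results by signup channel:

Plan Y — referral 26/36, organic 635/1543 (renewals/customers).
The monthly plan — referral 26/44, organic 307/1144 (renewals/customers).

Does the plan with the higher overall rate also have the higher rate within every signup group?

Referral: Plan Y 26/36 = 72.2%, the monthly plan 26/44 = 59.1% → Plan Y
Organic: Plan Y 635/1543 = 41.2%, the monthly plan 307/1144 = 26.8% → Plan Y
Overall: Plan Y 661/1579 = 41.9%, the monthly plan 333/1188 = 28.0% → Plan Y
Plan Y wins overall and in every signup group — no reversal.

Yes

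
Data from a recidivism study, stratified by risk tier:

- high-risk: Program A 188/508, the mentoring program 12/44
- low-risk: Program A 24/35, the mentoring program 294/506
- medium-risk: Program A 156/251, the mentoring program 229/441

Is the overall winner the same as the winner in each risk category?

No

High-risk: Program A 188/508 = 37.0%, the mentoring program 12/44 = 27.3% → Program A
Low-risk: Program A 24/35 = 68.6%, the mentoring program 294/506 = 58.1% → Program A
Medium-risk: Program A 156/251 = 62.2%, the mentoring program 229/441 = 51.9% → Program A
Overall: Program A 368/794 = 46.3%, the mentoring program 535/991 = 54.0% → the mentoring program
Program A wins each risk group but the mentoring program wins overall — the comparison reverses. Program A's participants skew toward high-risk, which has a lower base rate.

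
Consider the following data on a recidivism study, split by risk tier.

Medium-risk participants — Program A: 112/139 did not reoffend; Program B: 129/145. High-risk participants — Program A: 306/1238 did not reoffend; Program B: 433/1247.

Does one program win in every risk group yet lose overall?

No

Medium-risk: Program A 112/139 = 80.6%, Program B 129/145 = 89.0% → Program B
High-risk: Program A 306/1238 = 24.7%, Program B 433/1247 = 34.7% → Program B
Overall: Program A 418/1377 = 30.4%, Program B 562/1392 = 40.4% → Program B
Program B wins overall and in every risk group — no reversal.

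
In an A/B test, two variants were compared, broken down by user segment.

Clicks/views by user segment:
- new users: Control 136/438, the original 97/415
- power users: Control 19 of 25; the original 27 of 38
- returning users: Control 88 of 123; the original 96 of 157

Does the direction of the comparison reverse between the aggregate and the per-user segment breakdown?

No

New users: Control 136/438 = 31.1%, the original 97/415 = 23.4% → Control
Power users: Control 19/25 = 76.0%, the original 27/38 = 71.1% → Control
Returning users: Control 88/123 = 71.5%, the original 96/157 = 61.1% → Control
Overall: Control 243/586 = 41.5%, the original 220/610 = 36.1% → Control
Control wins overall and in every user group — no reversal.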